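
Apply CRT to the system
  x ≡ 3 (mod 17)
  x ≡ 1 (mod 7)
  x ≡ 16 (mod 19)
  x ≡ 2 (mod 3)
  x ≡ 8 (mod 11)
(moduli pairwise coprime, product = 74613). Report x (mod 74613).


Product of moduli M = 17 · 7 · 19 · 3 · 11 = 74613.
Merge one congruence at a time:
  Start: x ≡ 3 (mod 17).
  Combine with x ≡ 1 (mod 7); new modulus lcm = 119.
    Write x = 3 + 17·t and substitute into x ≡ 1 (mod 7): 17·t ≡ 1 − 3 = -2 (mod 7).
    Reduce coefficients mod 7: 3·t ≡ 5 (mod 7).
    The inverse of 3 mod 7 is 5 (since 3·5 = 15 = 2·7 + 1), so t ≡ 5·5 = 25 ≡ 4 (mod 7).
    Then x = 3 + 17·4 = 71, valid modulo lcm(17, 7) = 119: x ≡ 71 (mod 119).
  Combine with x ≡ 16 (mod 19); new modulus lcm = 2261.
    Write x = 71 + 119·t and substitute into x ≡ 16 (mod 19): 119·t ≡ 16 − 71 = -55 (mod 19).
    Reduce coefficients mod 19: 5·t ≡ 2 (mod 19).
    The inverse of 5 mod 19 is 4 (since 5·4 = 20 = 1·19 + 1), so t ≡ 4·2 = 8 ≡ 8 (mod 19).
    Then x = 71 + 119·8 = 1023, valid modulo lcm(119, 19) = 2261: x ≡ 1023 (mod 2261).
  Combine with x ≡ 2 (mod 3); new modulus lcm = 6783.
    Write x = 1023 + 2261·t and substitute into x ≡ 2 (mod 3): 2261·t ≡ 2 − 1023 = -1021 (mod 3).
    Reduce coefficients mod 3: 2·t ≡ 2 (mod 3).
    The inverse of 2 mod 3 is 2 (since 2·2 = 4 = 1·3 + 1), so t ≡ 2·2 = 4 ≡ 1 (mod 3).
    Then x = 1023 + 2261·1 = 3284, valid modulo lcm(2261, 3) = 6783: x ≡ 3284 (mod 6783).
  Combine with x ≡ 8 (mod 11); new modulus lcm = 74613.
    Write x = 3284 + 6783·t and substitute into x ≡ 8 (mod 11): 6783·t ≡ 8 − 3284 = -3276 (mod 11).
    Reduce coefficients mod 11: 7·t ≡ 2 (mod 11).
    The inverse of 7 mod 11 is 8 (since 7·8 = 56 = 5·11 + 1), so t ≡ 8·2 = 16 ≡ 5 (mod 11).
    Then x = 3284 + 6783·5 = 37199, valid modulo lcm(6783, 11) = 74613: x ≡ 37199 (mod 74613).
Verify against each original: 37199 mod 17 = 3, 37199 mod 7 = 1, 37199 mod 19 = 16, 37199 mod 3 = 2, 37199 mod 11 = 8.

x ≡ 37199 (mod 74613).


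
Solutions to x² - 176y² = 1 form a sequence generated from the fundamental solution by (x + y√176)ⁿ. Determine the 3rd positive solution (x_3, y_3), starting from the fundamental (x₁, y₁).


Step 1: Find the fundamental solution (x₁, y₁) of x² - 176y² = 1.
  Expand √176 as a continued fraction. a₀ = ⌊√176⌋ = 13; iterate m_{k+1} = d_k·a_k − m_k, d_{k+1} = (176 − m_{k+1}²)/d_k, a_{k+1} = ⌊(a₀ + m_{k+1})/d_{k+1}⌋ (starting m₀ = 0, d₀ = 1), with convergents p_k = a_k·p_{k-1} + p_{k-2}, q_k = a_k·q_{k-1} + q_{k-2} (p₋₁ = 1, q₋₁ = 0):
  k = 0: a₀ = 13; p₀/q₀ = 13/1; p₀² − 176·q₀² = 169 − 176 = -7.
  k = 1: m = 13, d = 7, a = ⌊(13 + 13)/7⌋ = 3; p/q = (3·13 + 1)/(3·1 + 0) = 40/3; p² − 176·q² = 1600 − 1584 = 16.
  k = 2: m = 8, d = 16, a = ⌊(13 + 8)/16⌋ = 1; p/q = (1·40 + 13)/(1·3 + 1) = 53/4; p² − 176·q² = 2809 − 2816 = -7.
  k = 3: m = 8, d = 7, a = ⌊(13 + 8)/7⌋ = 3; p/q = (3·53 + 40)/(3·4 + 3) = 199/15; p² − 176·q² = 39601 − 39600 = 1.
  The first convergent with p² − 176·q² = 1 gives the fundamental solution (x₁, y₁) = (199, 15).
Step 2: Apply the recurrence (x_{n+1}, y_{n+1}) = (x₁x_n + 176y₁y_n, x₁y_n + y₁x_n) repeatedly.
  From (x_1, y_1) = (199, 15): x_2 = 199·199 + 176·15·15 = 79201; y_2 = 199·15 + 15·199 = 5970.
  From (x_2, y_2) = (79201, 5970): x_3 = 199·79201 + 176·15·5970 = 31521799; y_3 = 199·5970 + 15·79201 = 2376045.
Step 3: Verify x_3² - 176·y_3² = 993623812196401 - 993623812196400 = 1 (should be 1). ✓

(x_1, y_1) = (199, 15); (x_3, y_3) = (31521799, 2376045).


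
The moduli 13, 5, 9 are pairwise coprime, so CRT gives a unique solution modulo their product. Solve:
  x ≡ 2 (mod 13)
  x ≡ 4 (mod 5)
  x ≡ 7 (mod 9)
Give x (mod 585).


Moduli 13, 5, 9 are pairwise coprime; by CRT there is a unique solution modulo M = 13 · 5 · 9 = 585.
Solve pairwise, accumulating the modulus:
  Start with x ≡ 2 (mod 13).
  Combine with x ≡ 4 (mod 5): since gcd(13, 5) = 1, we get a unique residue mod 65.
    Write x = 2 + 13·t and substitute into x ≡ 4 (mod 5): 13·t ≡ 4 − 2 = 2 (mod 5).
    Reduce coefficients mod 5: 3·t ≡ 2 (mod 5).
    The inverse of 3 mod 5 is 2 (since 3·2 = 6 = 1·5 + 1), so t ≡ 2·2 = 4 ≡ 4 (mod 5).
    Then x = 2 + 13·4 = 54, valid modulo lcm(13, 5) = 65: x ≡ 54 (mod 65).
  Combine with x ≡ 7 (mod 9): since gcd(65, 9) = 1, we get a unique residue mod 585.
    Write x = 54 + 65·t and substitute into x ≡ 7 (mod 9): 65·t ≡ 7 − 54 = -47 (mod 9).
    Reduce coefficients mod 9: 2·t ≡ 7 (mod 9).
    The inverse of 2 mod 9 is 5 (since 2·5 = 10 = 1·9 + 1), so t ≡ 5·7 = 35 ≡ 8 (mod 9).
    Then x = 54 + 65·8 = 574, valid modulo lcm(65, 9) = 585: x ≡ 574 (mod 585).
Verify: 574 mod 13 = 2 ✓, 574 mod 5 = 4 ✓, 574 mod 9 = 7 ✓.

x ≡ 574 (mod 585).


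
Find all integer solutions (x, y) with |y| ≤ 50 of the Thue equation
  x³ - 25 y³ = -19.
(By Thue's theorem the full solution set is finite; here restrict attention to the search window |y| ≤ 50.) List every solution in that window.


The equation is x³ - 25y³ = -19. For fixed y, x³ = 25·y³ − 19, so a solution requires the RHS to be a perfect cube.
Strategy: iterate y from -50 to 50, compute RHS = 25·y³ − 19, and check whether it is a (positive or negative) perfect cube.
Check small values of y:
  y = 0: RHS = -19 is not a perfect cube.
  y = 1: RHS = 6 is not a perfect cube.
  y = -1: RHS = -44 is not a perfect cube.
  y = 2: RHS = 181 is not a perfect cube.
  y = -2: RHS = -219 is not a perfect cube.
  y = 3: RHS = 656 is not a perfect cube.
  y = -3: RHS = -694 is not a perfect cube.
Continuing the search up to |y| = 50 finds no solutions either.
No (x, y) in the scanned range satisfies the equation.

No integer solutions with |y| ≤ 50.


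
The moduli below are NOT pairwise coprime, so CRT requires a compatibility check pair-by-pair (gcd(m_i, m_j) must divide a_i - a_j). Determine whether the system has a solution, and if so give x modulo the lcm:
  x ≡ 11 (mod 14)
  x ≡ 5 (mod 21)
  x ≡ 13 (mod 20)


Moduli 14, 21, 20 are not pairwise coprime, so CRT works modulo lcm(m_i) when all pairwise compatibility conditions hold.
Pairwise compatibility: gcd(m_i, m_j) must divide a_i - a_j for every pair.
Merge one congruence at a time:
  Start: x ≡ 11 (mod 14).
  Combine with x ≡ 5 (mod 21): gcd(14, 21) = 7, and 5 - 11 = -6 is NOT divisible by 7.
    ⇒ system is inconsistent (no integer solution).

No solution (the system is inconsistent).


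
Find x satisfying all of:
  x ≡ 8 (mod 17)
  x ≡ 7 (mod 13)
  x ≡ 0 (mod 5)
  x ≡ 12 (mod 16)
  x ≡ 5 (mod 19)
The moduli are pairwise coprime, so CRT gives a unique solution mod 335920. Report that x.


Product of moduli M = 17 · 13 · 5 · 16 · 19 = 335920.
Merge one congruence at a time:
  Start: x ≡ 8 (mod 17).
  Combine with x ≡ 7 (mod 13); new modulus lcm = 221.
    Write x = 8 + 17·t and substitute into x ≡ 7 (mod 13): 17·t ≡ 7 − 8 = -1 (mod 13).
    Reduce coefficients mod 13: 4·t ≡ 12 (mod 13).
    The inverse of 4 mod 13 is 10 (since 4·10 = 40 = 3·13 + 1), so t ≡ 10·12 = 120 ≡ 3 (mod 13).
    Then x = 8 + 17·3 = 59, valid modulo lcm(17, 13) = 221: x ≡ 59 (mod 221).
  Combine with x ≡ 0 (mod 5); new modulus lcm = 1105.
    Write x = 59 + 221·t and substitute into x ≡ 0 (mod 5): 221·t ≡ 0 − 59 = -59 (mod 5).
    Reduce coefficients mod 5: 1·t ≡ 1 (mod 5).
    So t ≡ 1 (mod 5).
    Then x = 59 + 221·1 = 280, valid modulo lcm(221, 5) = 1105: x ≡ 280 (mod 1105).
  Combine with x ≡ 12 (mod 16); new modulus lcm = 17680.
    Write x = 280 + 1105·t and substitute into x ≡ 12 (mod 16): 1105·t ≡ 12 − 280 = -268 (mod 16).
    Reduce coefficients mod 16: 1·t ≡ 4 (mod 16).
    So t ≡ 4 (mod 16).
    Then x = 280 + 1105·4 = 4700, valid modulo lcm(1105, 16) = 17680: x ≡ 4700 (mod 17680).
  Combine with x ≡ 5 (mod 19); new modulus lcm = 335920.
    Write x = 4700 + 17680·t and substitute into x ≡ 5 (mod 19): 17680·t ≡ 5 − 4700 = -4695 (mod 19).
    Reduce coefficients mod 19: 10·t ≡ 17 (mod 19).
    The inverse of 10 mod 19 is 2 (since 10·2 = 20 = 1·19 + 1), so t ≡ 2·17 = 34 ≡ 15 (mod 19).
    Then x = 4700 + 17680·15 = 269900, valid modulo lcm(17680, 19) = 335920: x ≡ 269900 (mod 335920).
Verify against each original: 269900 mod 17 = 8, 269900 mod 13 = 7, 269900 mod 5 = 0, 269900 mod 16 = 12, 269900 mod 19 = 5.

x ≡ 269900 (mod 335920).


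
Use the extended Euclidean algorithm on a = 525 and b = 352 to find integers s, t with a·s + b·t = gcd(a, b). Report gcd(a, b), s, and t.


Euclidean algorithm on (525, 352) — divide until remainder is 0:
  525 = 1 · 352 + 173
  352 = 2 · 173 + 6
  173 = 28 · 6 + 5
  6 = 1 · 5 + 1
  5 = 5 · 1 + 0
gcd(525, 352) = 1.
Track Bezout coefficients alongside the remainders: start with r₀ = 525 = a·1 + b·0 (s = 1, t = 0) and r₁ = 352 = a·0 + b·1 (s = 0, t = 1); each new remainder r_{k+1} = r_{k-1} − q_k·r_k inherits s_{k+1} = s_{k-1} − q_k·s_k, t_{k+1} = t_{k-1} − q_k·t_k, so r_k = a·s_k + b·t_k at every step:
  q = 1: r = 173, s = 1 − 1·0 = 1, t = 0 − 1·1 = -1  (check: 525·1 + 352·(-1) = 173)
  q = 2: r = 6, s = 0 − 2·1 = -2, t = 1 − 2·(-1) = 3  (check: 525·(-2) + 352·3 = 6)
  q = 28: r = 5, s = 1 − 28·(-2) = 57, t = -1 − 28·3 = -85  (check: 525·57 + 352·(-85) = 5)
  q = 1: r = 1, s = -2 − 1·57 = -59, t = 3 − 1·(-85) = 88  (check: 525·(-59) + 352·88 = 1)
The row with r = 1 (the gcd) gives the Bezout coefficients s = -59, t = 88.
Result: 525 · (-59) + 352 · (88) = 1.

gcd(525, 352) = 1; s = -59, t = 88 (check: 525·(-59) + 352·88 = 1).


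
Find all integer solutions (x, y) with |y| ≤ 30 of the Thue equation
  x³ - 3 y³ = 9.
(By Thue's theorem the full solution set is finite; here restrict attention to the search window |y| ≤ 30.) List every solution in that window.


The equation is x³ - 3y³ = 9. For fixed y, x³ = 3·y³ + 9, so a solution requires the RHS to be a perfect cube.
Strategy: iterate y from -30 to 30, compute RHS = 3·y³ + 9, and check whether it is a (positive or negative) perfect cube.
Check small values of y:
  y = 0: RHS = 9 is not a perfect cube.
  y = 1: RHS = 12 is not a perfect cube.
  y = -1: RHS = 6 is not a perfect cube.
  y = 2: RHS = 33 is not a perfect cube.
  y = -2: RHS = -15 is not a perfect cube.
  y = 3: RHS = 90 is not a perfect cube.
  y = -3: RHS = -72 is not a perfect cube.
Continuing the search up to |y| = 30 finds no solutions either.
No (x, y) in the scanned range satisfies the equation.

No integer solutions with |y| ≤ 30.


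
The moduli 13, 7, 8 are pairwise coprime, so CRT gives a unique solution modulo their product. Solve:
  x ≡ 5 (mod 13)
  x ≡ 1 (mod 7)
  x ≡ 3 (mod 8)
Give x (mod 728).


Moduli 13, 7, 8 are pairwise coprime; by CRT there is a unique solution modulo M = 13 · 7 · 8 = 728.
Solve pairwise, accumulating the modulus:
  Start with x ≡ 5 (mod 13).
  Combine with x ≡ 1 (mod 7): since gcd(13, 7) = 1, we get a unique residue mod 91.
    Write x = 5 + 13·t and substitute into x ≡ 1 (mod 7): 13·t ≡ 1 − 5 = -4 (mod 7).
    Reduce coefficients mod 7: 6·t ≡ 3 (mod 7).
    The inverse of 6 mod 7 is 6 (since 6·6 = 36 = 5·7 + 1), so t ≡ 6·3 = 18 ≡ 4 (mod 7).
    Then x = 5 + 13·4 = 57, valid modulo lcm(13, 7) = 91: x ≡ 57 (mod 91).
  Combine with x ≡ 3 (mod 8): since gcd(91, 8) = 1, we get a unique residue mod 728.
    Write x = 57 + 91·t and substitute into x ≡ 3 (mod 8): 91·t ≡ 3 − 57 = -54 (mod 8).
    Reduce coefficients mod 8: 3·t ≡ 2 (mod 8).
    The inverse of 3 mod 8 is 3 (since 3·3 = 9 = 1·8 + 1), so t ≡ 3·2 = 6 ≡ 6 (mod 8).
    Then x = 57 + 91·6 = 603, valid modulo lcm(91, 8) = 728: x ≡ 603 (mod 728).
Verify: 603 mod 13 = 5 ✓, 603 mod 7 = 1 ✓, 603 mod 8 = 3 ✓.

x ≡ 603 (mod 728).


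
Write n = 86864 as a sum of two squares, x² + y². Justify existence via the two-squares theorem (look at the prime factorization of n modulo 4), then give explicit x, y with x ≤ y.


Step 1: Factor n = 86864 = 2^4 · 61 · 89.
Step 2: Check the mod-4 condition on each prime factor: 2 = 2 (special); 61 ≡ 1 (mod 4), exponent 1; 89 ≡ 1 (mod 4), exponent 1.
All primes ≡ 3 (mod 4) appear to even exponent (or don't appear), so by the two-squares theorem n IS expressible as a sum of two squares.
Step 3: Build a representation. Group n = k² · m with k = 4 and m = 61 · 89 = 5429 (a product of primes ≡ 1 (mod 4)); a representation of m scales to one of n via (k·x)² + (k·y)² = k²(x² + y²). Each prime p ≡ 1 (mod 4) is itself a sum of two squares; find a² by testing p − a² for a perfect square:
  61: 61 − 1² = 60, 61 − 2² = 57, 61 − 3² = 52, 61 − 4² = 45, 61 − 5² = 36 = 6² ⇒ 61 = 5² + 6².
  89: 89 − 1² = 88, 89 − 2² = 85, 89 − 3² = 80, 89 − 4² = 73, 89 − 5² = 64 = 8² ⇒ 89 = 5² + 8².
  Combine using the Brahmagupta–Fibonacci identity (a² + b²)(c² + d²) = (ac − bd)² + (ad + bc)² = (ac + bd)² + (ad − bc)²:
  61 · 89 = 5429: from (5² + 6²)(5² + 8²), take (5·5 − 6·8, 5·8 + 6·5) = (25 − 48, 40 + 30) = (-23, 70); dropping signs (only squares matter) gives (23, 70); check 23² + 70² = 529 + 4900 = 5429 ✓.
  Scale by k = 4: (4·23, 4·70) = (92, 280).
Step 4: Order so x ≤ y and verify: 92² + 280² = 8464 + 78400 = 86864 = n. ✓

n = 86864 = 92² + 280² (one valid representation with x ≤ y).


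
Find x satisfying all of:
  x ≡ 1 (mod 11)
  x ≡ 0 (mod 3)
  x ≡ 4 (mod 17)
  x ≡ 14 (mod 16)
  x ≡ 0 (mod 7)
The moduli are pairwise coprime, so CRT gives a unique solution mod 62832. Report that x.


Product of moduli M = 11 · 3 · 17 · 16 · 7 = 62832.
Merge one congruence at a time:
  Start: x ≡ 1 (mod 11).
  Combine with x ≡ 0 (mod 3); new modulus lcm = 33.
    Write x = 1 + 11·t and substitute into x ≡ 0 (mod 3): 11·t ≡ 0 − 1 = -1 (mod 3).
    Reduce coefficients mod 3: 2·t ≡ 2 (mod 3).
    The inverse of 2 mod 3 is 2 (since 2·2 = 4 = 1·3 + 1), so t ≡ 2·2 = 4 ≡ 1 (mod 3).
    Then x = 1 + 11·1 = 12, valid modulo lcm(11, 3) = 33: x ≡ 12 (mod 33).
  Combine with x ≡ 4 (mod 17); new modulus lcm = 561.
    Write x = 12 + 33·t and substitute into x ≡ 4 (mod 17): 33·t ≡ 4 − 12 = -8 (mod 17).
    Reduce coefficients mod 17: 16·t ≡ 9 (mod 17).
    The inverse of 16 mod 17 is 16 (since 16·16 = 256 = 15·17 + 1), so t ≡ 16·9 = 144 ≡ 8 (mod 17).
    Then x = 12 + 33·8 = 276, valid modulo lcm(33, 17) = 561: x ≡ 276 (mod 561).
  Combine with x ≡ 14 (mod 16); new modulus lcm = 8976.
    Write x = 276 + 561·t and substitute into x ≡ 14 (mod 16): 561·t ≡ 14 − 276 = -262 (mod 16).
    Reduce coefficients mod 16: 1·t ≡ 10 (mod 16).
    So t ≡ 10 (mod 16).
    Then x = 276 + 561·10 = 5886, valid modulo lcm(561, 16) = 8976: x ≡ 5886 (mod 8976).
  Combine with x ≡ 0 (mod 7); new modulus lcm = 62832.
    Write x = 5886 + 8976·t and substitute into x ≡ 0 (mod 7): 8976·t ≡ 0 − 5886 = -5886 (mod 7).
    Reduce coefficients mod 7: 2·t ≡ 1 (mod 7).
    The inverse of 2 mod 7 is 4 (since 2·4 = 8 = 1·7 + 1), so t ≡ 4·1 = 4 ≡ 4 (mod 7).
    Then x = 5886 + 8976·4 = 41790, valid modulo lcm(8976, 7) = 62832: x ≡ 41790 (mod 62832).
Verify against each original: 41790 mod 11 = 1, 41790 mod 3 = 0, 41790 mod 17 = 4, 41790 mod 16 = 14, 41790 mod 7 = 0.

x ≡ 41790 (mod 62832).


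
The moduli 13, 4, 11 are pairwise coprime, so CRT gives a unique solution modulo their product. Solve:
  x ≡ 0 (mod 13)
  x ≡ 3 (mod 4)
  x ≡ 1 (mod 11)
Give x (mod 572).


Moduli 13, 4, 11 are pairwise coprime; by CRT there is a unique solution modulo M = 13 · 4 · 11 = 572.
Solve pairwise, accumulating the modulus:
  Start with x ≡ 0 (mod 13).
  Combine with x ≡ 3 (mod 4): since gcd(13, 4) = 1, we get a unique residue mod 52.
    Write x = 0 + 13·t and substitute into x ≡ 3 (mod 4): 13·t ≡ 3 − 0 = 3 (mod 4).
    Reduce coefficients mod 4: 1·t ≡ 3 (mod 4).
    So t ≡ 3 (mod 4).
    Then x = 0 + 13·3 = 39, valid modulo lcm(13, 4) = 52: x ≡ 39 (mod 52).
  Combine with x ≡ 1 (mod 11): since gcd(52, 11) = 1, we get a unique residue mod 572.
    Write x = 39 + 52·t and substitute into x ≡ 1 (mod 11): 52·t ≡ 1 − 39 = -38 (mod 11).
    Reduce coefficients mod 11: 8·t ≡ 6 (mod 11).
    The inverse of 8 mod 11 is 7 (since 8·7 = 56 = 5·11 + 1), so t ≡ 7·6 = 42 ≡ 9 (mod 11).
    Then x = 39 + 52·9 = 507, valid modulo lcm(52, 11) = 572: x ≡ 507 (mod 572).
Verify: 507 mod 13 = 0 ✓, 507 mod 4 = 3 ✓, 507 mod 11 = 1 ✓.

x ≡ 507 (mod 572).


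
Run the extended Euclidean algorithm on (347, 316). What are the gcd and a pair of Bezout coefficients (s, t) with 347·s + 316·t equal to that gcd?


Euclidean algorithm on (347, 316) — divide until remainder is 0:
  347 = 1 · 316 + 31
  316 = 10 · 31 + 6
  31 = 5 · 6 + 1
  6 = 6 · 1 + 0
gcd(347, 316) = 1.
Track Bezout coefficients alongside the remainders: start with r₀ = 347 = a·1 + b·0 (s = 1, t = 0) and r₁ = 316 = a·0 + b·1 (s = 0, t = 1); each new remainder r_{k+1} = r_{k-1} − q_k·r_k inherits s_{k+1} = s_{k-1} − q_k·s_k, t_{k+1} = t_{k-1} − q_k·t_k, so r_k = a·s_k + b·t_k at every step:
  q = 1: r = 31, s = 1 − 1·0 = 1, t = 0 − 1·1 = -1  (check: 347·1 + 316·(-1) = 31)
  q = 10: r = 6, s = 0 − 10·1 = -10, t = 1 − 10·(-1) = 11  (check: 347·(-10) + 316·11 = 6)
  q = 5: r = 1, s = 1 − 5·(-10) = 51, t = -1 − 5·11 = -56  (check: 347·51 + 316·(-56) = 1)
The row with r = 1 (the gcd) gives the Bezout coefficients s = 51, t = -56.
Result: 347 · (51) + 316 · (-56) = 1.

gcd(347, 316) = 1; s = 51, t = -56 (check: 347·51 + 316·(-56) = 1).


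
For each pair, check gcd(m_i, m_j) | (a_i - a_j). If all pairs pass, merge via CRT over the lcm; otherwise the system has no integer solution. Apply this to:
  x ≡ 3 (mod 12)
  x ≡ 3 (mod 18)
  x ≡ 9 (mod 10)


Moduli 12, 18, 10 are not pairwise coprime, so CRT works modulo lcm(m_i) when all pairwise compatibility conditions hold.
Pairwise compatibility: gcd(m_i, m_j) must divide a_i - a_j for every pair.
Merge one congruence at a time:
  Start: x ≡ 3 (mod 12).
  Combine with x ≡ 3 (mod 18): gcd(12, 18) = 6; 3 - 3 = 0, which IS divisible by 6, so compatible.
    Write x = 3 + 12·t and substitute into x ≡ 3 (mod 18): 12·t ≡ 3 − 3 = 0 (mod 18).
    Divide the congruence (and modulus) by g = 6: 2·t ≡ 0 (mod 3).
    The inverse of 2 mod 3 is 2 (since 2·2 = 4 = 1·3 + 1), so t ≡ 2·0 = 0 ≡ 0 (mod 3).
    Then x = 3 + 12·0 = 3, valid modulo lcm(12, 18) = 36: x ≡ 3 (mod 36).
  Combine with x ≡ 9 (mod 10): gcd(36, 10) = 2; 9 - 3 = 6, which IS divisible by 2, so compatible.
    Write x = 3 + 36·t and substitute into x ≡ 9 (mod 10): 36·t ≡ 9 − 3 = 6 (mod 10).
    Divide the congruence (and modulus) by g = 2: 18·t ≡ 3 (mod 5).
    Reduce coefficients mod 5: 3·t ≡ 3 (mod 5).
    The inverse of 3 mod 5 is 2 (since 3·2 = 6 = 1·5 + 1), so t ≡ 2·3 = 6 ≡ 1 (mod 5).
    Then x = 3 + 36·1 = 39, valid modulo lcm(36, 10) = 180: x ≡ 39 (mod 180).
Verify: 39 mod 12 = 3, 39 mod 18 = 3, 39 mod 10 = 9.

x ≡ 39 (mod 180).


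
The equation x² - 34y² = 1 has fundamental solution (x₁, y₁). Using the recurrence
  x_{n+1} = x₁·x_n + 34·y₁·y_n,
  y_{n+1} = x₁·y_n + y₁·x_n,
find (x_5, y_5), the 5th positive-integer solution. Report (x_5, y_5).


Step 1: Find the fundamental solution (x₁, y₁) of x² - 34y² = 1.
  Expand √34 as a continued fraction. a₀ = ⌊√34⌋ = 5; iterate m_{k+1} = d_k·a_k − m_k, d_{k+1} = (34 − m_{k+1}²)/d_k, a_{k+1} = ⌊(a₀ + m_{k+1})/d_{k+1}⌋ (starting m₀ = 0, d₀ = 1), with convergents p_k = a_k·p_{k-1} + p_{k-2}, q_k = a_k·q_{k-1} + q_{k-2} (p₋₁ = 1, q₋₁ = 0):
  k = 0: a₀ = 5; p₀/q₀ = 5/1; p₀² − 34·q₀² = 25 − 34 = -9.
  k = 1: m = 5, d = 9, a = ⌊(5 + 5)/9⌋ = 1; p/q = (1·5 + 1)/(1·1 + 0) = 6/1; p² − 34·q² = 36 − 34 = 2.
  k = 2: m = 4, d = 2, a = ⌊(5 + 4)/2⌋ = 4; p/q = (4·6 + 5)/(4·1 + 1) = 29/5; p² − 34·q² = 841 − 850 = -9.
  k = 3: m = 4, d = 9, a = ⌊(5 + 4)/9⌋ = 1; p/q = (1·29 + 6)/(1·5 + 1) = 35/6; p² − 34·q² = 1225 − 1224 = 1.
  The first convergent with p² − 34·q² = 1 gives the fundamental solution (x₁, y₁) = (35, 6).
Step 2: Apply the recurrence (x_{n+1}, y_{n+1}) = (x₁x_n + 34y₁y_n, x₁y_n + y₁x_n) repeatedly.
  From (x_1, y_1) = (35, 6): x_2 = 35·35 + 34·6·6 = 2449; y_2 = 35·6 + 6·35 = 420.
  From (x_2, y_2) = (2449, 420): x_3 = 35·2449 + 34·6·420 = 171395; y_3 = 35·420 + 6·2449 = 29394.
  From (x_3, y_3) = (171395, 29394): x_4 = 35·171395 + 34·6·29394 = 11995201; y_4 = 35·29394 + 6·171395 = 2057160.
  From (x_4, y_4) = (11995201, 2057160): x_5 = 35·11995201 + 34·6·2057160 = 839492675; y_5 = 35·2057160 + 6·11995201 = 143971806.
Step 3: Verify x_5² - 34·y_5² = 704747951378655625 - 704747951378655624 = 1 (should be 1). ✓

(x_1, y_1) = (35, 6); (x_5, y_5) = (839492675, 143971806).


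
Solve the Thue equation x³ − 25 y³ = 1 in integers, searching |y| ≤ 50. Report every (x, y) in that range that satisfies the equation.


The equation is x³ - 25y³ = 1. For fixed y, x³ = 25·y³ + 1, so a solution requires the RHS to be a perfect cube.
Strategy: iterate y from -50 to 50, compute RHS = 25·y³ + 1, and check whether it is a (positive or negative) perfect cube.
Check small values of y:
  y = 0: RHS = 1 = (1)³ ⇒ x = 1 works.
  y = 1: RHS = 26 is not a perfect cube.
  y = -1: RHS = -24 is not a perfect cube.
  y = 2: RHS = 201 is not a perfect cube.
  y = -2: RHS = -199 is not a perfect cube.
  y = 3: RHS = 676 is not a perfect cube.
  y = -3: RHS = -674 is not a perfect cube.
Continuing the search up to |y| = 50 finds no further solutions beyond those listed.
Collected solutions: (1, 0).

Solutions (with |y| ≤ 50): (1, 0).


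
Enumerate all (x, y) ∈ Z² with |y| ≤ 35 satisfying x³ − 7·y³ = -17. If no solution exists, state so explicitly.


The equation is x³ - 7y³ = -17. For fixed y, x³ = 7·y³ − 17, so a solution requires the RHS to be a perfect cube.
Strategy: iterate y from -35 to 35, compute RHS = 7·y³ − 17, and check whether it is a (positive or negative) perfect cube.
Check small values of y:
  y = 0: RHS = -17 is not a perfect cube.
  y = 1: RHS = -10 is not a perfect cube.
  y = -1: RHS = -24 is not a perfect cube.
  y = 2: RHS = 39 is not a perfect cube.
  y = -2: RHS = -73 is not a perfect cube.
  y = 3: RHS = 172 is not a perfect cube.
  y = -3: RHS = -206 is not a perfect cube.
Continuing the search up to |y| = 35 finds no solutions either.
No (x, y) in the scanned range satisfies the equation.

No integer solutions with |y| ≤ 35.


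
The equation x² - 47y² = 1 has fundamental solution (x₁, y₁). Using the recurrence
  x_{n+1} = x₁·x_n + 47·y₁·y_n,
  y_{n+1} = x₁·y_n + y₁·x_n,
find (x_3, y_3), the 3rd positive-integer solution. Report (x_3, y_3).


Step 1: Find the fundamental solution (x₁, y₁) of x² - 47y² = 1.
  Expand √47 as a continued fraction. a₀ = ⌊√47⌋ = 6; iterate m_{k+1} = d_k·a_k − m_k, d_{k+1} = (47 − m_{k+1}²)/d_k, a_{k+1} = ⌊(a₀ + m_{k+1})/d_{k+1}⌋ (starting m₀ = 0, d₀ = 1), with convergents p_k = a_k·p_{k-1} + p_{k-2}, q_k = a_k·q_{k-1} + q_{k-2} (p₋₁ = 1, q₋₁ = 0):
  k = 0: a₀ = 6; p₀/q₀ = 6/1; p₀² − 47·q₀² = 36 − 47 = -11.
  k = 1: m = 6, d = 11, a = ⌊(6 + 6)/11⌋ = 1; p/q = (1·6 + 1)/(1·1 + 0) = 7/1; p² − 47·q² = 49 − 47 = 2.
  k = 2: m = 5, d = 2, a = ⌊(6 + 5)/2⌋ = 5; p/q = (5·7 + 6)/(5·1 + 1) = 41/6; p² − 47·q² = 1681 − 1692 = -11.
  k = 3: m = 5, d = 11, a = ⌊(6 + 5)/11⌋ = 1; p/q = (1·41 + 7)/(1·6 + 1) = 48/7; p² − 47·q² = 2304 − 2303 = 1.
  The first convergent with p² − 47·q² = 1 gives the fundamental solution (x₁, y₁) = (48, 7).
Step 2: Apply the recurrence (x_{n+1}, y_{n+1}) = (x₁x_n + 47y₁y_n, x₁y_n + y₁x_n) repeatedly.
  From (x_1, y_1) = (48, 7): x_2 = 48·48 + 47·7·7 = 4607; y_2 = 48·7 + 7·48 = 672.
  From (x_2, y_2) = (4607, 672): x_3 = 48·4607 + 47·7·672 = 442224; y_3 = 48·672 + 7·4607 = 64505.
Step 3: Verify x_3² - 47·y_3² = 195562066176 - 195562066175 = 1 (should be 1). ✓

(x_1, y_1) = (48, 7); (x_3, y_3) = (442224, 64505).


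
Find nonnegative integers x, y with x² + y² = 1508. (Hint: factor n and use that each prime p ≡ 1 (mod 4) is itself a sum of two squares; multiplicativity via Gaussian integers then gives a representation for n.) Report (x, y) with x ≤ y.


Step 1: Factor n = 1508 = 2^2 · 13 · 29.
Step 2: Check the mod-4 condition on each prime factor: 2 = 2 (special); 13 ≡ 1 (mod 4), exponent 1; 29 ≡ 1 (mod 4), exponent 1.
All primes ≡ 3 (mod 4) appear to even exponent (or don't appear), so by the two-squares theorem n IS expressible as a sum of two squares.
Step 3: Build a representation. Group n = k² · m with k = 2 and m = 13 · 29 = 377 (a product of primes ≡ 1 (mod 4)); a representation of m scales to one of n via (k·x)² + (k·y)² = k²(x² + y²). Each prime p ≡ 1 (mod 4) is itself a sum of two squares; find a² by testing p − a² for a perfect square:
  13: 13 − 1² = 12, 13 − 2² = 9 = 3² ⇒ 13 = 2² + 3².
  29: 29 − 1² = 28, 29 − 2² = 25 = 5² ⇒ 29 = 2² + 5².
  Combine using the Brahmagupta–Fibonacci identity (a² + b²)(c² + d²) = (ac − bd)² + (ad + bc)² = (ac + bd)² + (ad − bc)²:
  13 · 29 = 377: from (2² + 3²)(2² + 5²), take (2·2 − 3·5, 2·5 + 3·2) = (4 − 15, 10 + 6) = (-11, 16); dropping signs (only squares matter) gives (11, 16); check 11² + 16² = 121 + 256 = 377 ✓.
  Scale by k = 2: (2·11, 2·16) = (22, 32).
Step 4: Order so x ≤ y and verify: 22² + 32² = 484 + 1024 = 1508 = n. ✓

n = 1508 = 22² + 32² (one valid representation with x ≤ y).


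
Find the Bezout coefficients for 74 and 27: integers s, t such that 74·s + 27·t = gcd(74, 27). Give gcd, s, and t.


Euclidean algorithm on (74, 27) — divide until remainder is 0:
  74 = 2 · 27 + 20
  27 = 1 · 20 + 7
  20 = 2 · 7 + 6
  7 = 1 · 6 + 1
  6 = 6 · 1 + 0
gcd(74, 27) = 1.
Track Bezout coefficients alongside the remainders: start with r₀ = 74 = a·1 + b·0 (s = 1, t = 0) and r₁ = 27 = a·0 + b·1 (s = 0, t = 1); each new remainder r_{k+1} = r_{k-1} − q_k·r_k inherits s_{k+1} = s_{k-1} − q_k·s_k, t_{k+1} = t_{k-1} − q_k·t_k, so r_k = a·s_k + b·t_k at every step:
  q = 2: r = 20, s = 1 − 2·0 = 1, t = 0 − 2·1 = -2  (check: 74·1 + 27·(-2) = 20)
  q = 1: r = 7, s = 0 − 1·1 = -1, t = 1 − 1·(-2) = 3  (check: 74·(-1) + 27·3 = 7)
  q = 2: r = 6, s = 1 − 2·(-1) = 3, t = -2 − 2·3 = -8  (check: 74·3 + 27·(-8) = 6)
  q = 1: r = 1, s = -1 − 1·3 = -4, t = 3 − 1·(-8) = 11  (check: 74·(-4) + 27·11 = 1)
The row with r = 1 (the gcd) gives the Bezout coefficients s = -4, t = 11.
Result: 74 · (-4) + 27 · (11) = 1.

gcd(74, 27) = 1; s = -4, t = 11 (check: 74·(-4) + 27·11 = 1).


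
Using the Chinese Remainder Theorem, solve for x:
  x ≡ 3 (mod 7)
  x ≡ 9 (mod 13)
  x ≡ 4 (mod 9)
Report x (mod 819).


Moduli 7, 13, 9 are pairwise coprime; by CRT there is a unique solution modulo M = 7 · 13 · 9 = 819.
Solve pairwise, accumulating the modulus:
  Start with x ≡ 3 (mod 7).
  Combine with x ≡ 9 (mod 13): since gcd(7, 13) = 1, we get a unique residue mod 91.
    Write x = 3 + 7·t and substitute into x ≡ 9 (mod 13): 7·t ≡ 9 − 3 = 6 (mod 13).
    The inverse of 7 mod 13 is 2 (since 7·2 = 14 = 1·13 + 1), so t ≡ 2·6 = 12 ≡ 12 (mod 13).
    Then x = 3 + 7·12 = 87, valid modulo lcm(7, 13) = 91: x ≡ 87 (mod 91).
  Combine with x ≡ 4 (mod 9): since gcd(91, 9) = 1, we get a unique residue mod 819.
    Write x = 87 + 91·t and substitute into x ≡ 4 (mod 9): 91·t ≡ 4 − 87 = -83 (mod 9).
    Reduce coefficients mod 9: 1·t ≡ 7 (mod 9).
    So t ≡ 7 (mod 9).
    Then x = 87 + 91·7 = 724, valid modulo lcm(91, 9) = 819: x ≡ 724 (mod 819).
Verify: 724 mod 7 = 3 ✓, 724 mod 13 = 9 ✓, 724 mod 9 = 4 ✓.

x ≡ 724 (mod 819).


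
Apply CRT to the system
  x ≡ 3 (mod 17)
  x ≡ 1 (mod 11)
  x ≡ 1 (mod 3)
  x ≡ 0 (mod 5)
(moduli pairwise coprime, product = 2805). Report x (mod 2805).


Product of moduli M = 17 · 11 · 3 · 5 = 2805.
Merge one congruence at a time:
  Start: x ≡ 3 (mod 17).
  Combine with x ≡ 1 (mod 11); new modulus lcm = 187.
    Write x = 3 + 17·t and substitute into x ≡ 1 (mod 11): 17·t ≡ 1 − 3 = -2 (mod 11).
    Reduce coefficients mod 11: 6·t ≡ 9 (mod 11).
    The inverse of 6 mod 11 is 2 (since 6·2 = 12 = 1·11 + 1), so t ≡ 2·9 = 18 ≡ 7 (mod 11).
    Then x = 3 + 17·7 = 122, valid modulo lcm(17, 11) = 187: x ≡ 122 (mod 187).
  Combine with x ≡ 1 (mod 3); new modulus lcm = 561.
    Write x = 122 + 187·t and substitute into x ≡ 1 (mod 3): 187·t ≡ 1 − 122 = -121 (mod 3).
    Reduce coefficients mod 3: 1·t ≡ 2 (mod 3).
    So t ≡ 2 (mod 3).
    Then x = 122 + 187·2 = 496, valid modulo lcm(187, 3) = 561: x ≡ 496 (mod 561).
  Combine with x ≡ 0 (mod 5); new modulus lcm = 2805.
    Write x = 496 + 561·t and substitute into x ≡ 0 (mod 5): 561·t ≡ 0 − 496 = -496 (mod 5).
    Reduce coefficients mod 5: 1·t ≡ 4 (mod 5).
    So t ≡ 4 (mod 5).
    Then x = 496 + 561·4 = 2740, valid modulo lcm(561, 5) = 2805: x ≡ 2740 (mod 2805).
Verify against each original: 2740 mod 17 = 3, 2740 mod 11 = 1, 2740 mod 3 = 1, 2740 mod 5 = 0.

x ≡ 2740 (mod 2805).


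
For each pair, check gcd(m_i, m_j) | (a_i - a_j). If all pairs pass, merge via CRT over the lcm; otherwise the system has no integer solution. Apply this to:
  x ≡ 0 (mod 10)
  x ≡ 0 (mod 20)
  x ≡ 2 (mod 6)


Moduli 10, 20, 6 are not pairwise coprime, so CRT works modulo lcm(m_i) when all pairwise compatibility conditions hold.
Pairwise compatibility: gcd(m_i, m_j) must divide a_i - a_j for every pair.
Merge one congruence at a time:
  Start: x ≡ 0 (mod 10).
  Combine with x ≡ 0 (mod 20): gcd(10, 20) = 10; 0 - 0 = 0, which IS divisible by 10, so compatible.
    Write x = 0 + 10·t and substitute into x ≡ 0 (mod 20): 10·t ≡ 0 − 0 = 0 (mod 20).
    Divide the congruence (and modulus) by g = 10: 1·t ≡ 0 (mod 2).
    So t ≡ 0 (mod 2).
    Then x = 0 + 10·0 = 0, valid modulo lcm(10, 20) = 20: x ≡ 0 (mod 20).
  Combine with x ≡ 2 (mod 6): gcd(20, 6) = 2; 2 - 0 = 2, which IS divisible by 2, so compatible.
    Write x = 0 + 20·t and substitute into x ≡ 2 (mod 6): 20·t ≡ 2 − 0 = 2 (mod 6).
    Divide the congruence (and modulus) by g = 2: 10·t ≡ 1 (mod 3).
    Reduce coefficients mod 3: 1·t ≡ 1 (mod 3).
    So t ≡ 1 (mod 3).
    Then x = 0 + 20·1 = 20, valid modulo lcm(20, 6) = 60: x ≡ 20 (mod 60).
Verify: 20 mod 10 = 0, 20 mod 20 = 0, 20 mod 6 = 2.

x ≡ 20 (mod 60).


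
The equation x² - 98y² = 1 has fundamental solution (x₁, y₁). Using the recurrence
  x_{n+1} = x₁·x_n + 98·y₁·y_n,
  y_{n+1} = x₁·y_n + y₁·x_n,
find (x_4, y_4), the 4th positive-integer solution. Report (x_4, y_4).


Step 1: Find the fundamental solution (x₁, y₁) of x² - 98y² = 1.
  Expand √98 as a continued fraction. a₀ = ⌊√98⌋ = 9; iterate m_{k+1} = d_k·a_k − m_k, d_{k+1} = (98 − m_{k+1}²)/d_k, a_{k+1} = ⌊(a₀ + m_{k+1})/d_{k+1}⌋ (starting m₀ = 0, d₀ = 1), with convergents p_k = a_k·p_{k-1} + p_{k-2}, q_k = a_k·q_{k-1} + q_{k-2} (p₋₁ = 1, q₋₁ = 0):
  k = 0: a₀ = 9; p₀/q₀ = 9/1; p₀² − 98·q₀² = 81 − 98 = -17.
  k = 1: m = 9, d = 17, a = ⌊(9 + 9)/17⌋ = 1; p/q = (1·9 + 1)/(1·1 + 0) = 10/1; p² − 98·q² = 100 − 98 = 2.
  k = 2: m = 8, d = 2, a = ⌊(9 + 8)/2⌋ = 8; p/q = (8·10 + 9)/(8·1 + 1) = 89/9; p² − 98·q² = 7921 − 7938 = -17.
  k = 3: m = 8, d = 17, a = ⌊(9 + 8)/17⌋ = 1; p/q = (1·89 + 10)/(1·9 + 1) = 99/10; p² − 98·q² = 9801 − 9800 = 1.
  The first convergent with p² − 98·q² = 1 gives the fundamental solution (x₁, y₁) = (99, 10).
Step 2: Apply the recurrence (x_{n+1}, y_{n+1}) = (x₁x_n + 98y₁y_n, x₁y_n + y₁x_n) repeatedly.
  From (x_1, y_1) = (99, 10): x_2 = 99·99 + 98·10·10 = 19601; y_2 = 99·10 + 10·99 = 1980.
  From (x_2, y_2) = (19601, 1980): x_3 = 99·19601 + 98·10·1980 = 3880899; y_3 = 99·1980 + 10·19601 = 392030.
  From (x_3, y_3) = (3880899, 392030): x_4 = 99·3880899 + 98·10·392030 = 768398401; y_4 = 99·392030 + 10·3880899 = 77619960.
Step 3: Verify x_4² - 98·y_4² = 590436102659356801 - 590436102659356800 = 1 (should be 1). ✓

(x_1, y_1) = (99, 10); (x_4, y_4) = (768398401, 77619960).


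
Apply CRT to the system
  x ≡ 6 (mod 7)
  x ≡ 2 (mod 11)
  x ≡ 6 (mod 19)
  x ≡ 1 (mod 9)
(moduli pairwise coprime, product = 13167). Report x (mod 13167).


Product of moduli M = 7 · 11 · 19 · 9 = 13167.
Merge one congruence at a time:
  Start: x ≡ 6 (mod 7).
  Combine with x ≡ 2 (mod 11); new modulus lcm = 77.
    Write x = 6 + 7·t and substitute into x ≡ 2 (mod 11): 7·t ≡ 2 − 6 = -4 (mod 11).
    Reduce coefficients mod 11: 7·t ≡ 7 (mod 11).
    The inverse of 7 mod 11 is 8 (since 7·8 = 56 = 5·11 + 1), so t ≡ 8·7 = 56 ≡ 1 (mod 11).
    Then x = 6 + 7·1 = 13, valid modulo lcm(7, 11) = 77: x ≡ 13 (mod 77).
  Combine with x ≡ 6 (mod 19); new modulus lcm = 1463.
    Write x = 13 + 77·t and substitute into x ≡ 6 (mod 19): 77·t ≡ 6 − 13 = -7 (mod 19).
    Reduce coefficients mod 19: 1·t ≡ 12 (mod 19).
    So t ≡ 12 (mod 19).
    Then x = 13 + 77·12 = 937, valid modulo lcm(77, 19) = 1463: x ≡ 937 (mod 1463).
  Combine with x ≡ 1 (mod 9); new modulus lcm = 13167.
    Write x = 937 + 1463·t and substitute into x ≡ 1 (mod 9): 1463·t ≡ 1 − 937 = -936 (mod 9).
    Reduce coefficients mod 9: 5·t ≡ 0 (mod 9).
    The inverse of 5 mod 9 is 2 (since 5·2 = 10 = 1·9 + 1), so t ≡ 2·0 = 0 ≡ 0 (mod 9).
    Then x = 937 + 1463·0 = 937, valid modulo lcm(1463, 9) = 13167: x ≡ 937 (mod 13167).
Verify against each original: 937 mod 7 = 6, 937 mod 11 = 2, 937 mod 19 = 6, 937 mod 9 = 1.

x ≡ 937 (mod 13167).


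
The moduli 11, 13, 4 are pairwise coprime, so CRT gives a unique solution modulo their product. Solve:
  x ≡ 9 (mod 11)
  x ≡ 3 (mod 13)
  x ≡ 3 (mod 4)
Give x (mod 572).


Moduli 11, 13, 4 are pairwise coprime; by CRT there is a unique solution modulo M = 11 · 13 · 4 = 572.
Solve pairwise, accumulating the modulus:
  Start with x ≡ 9 (mod 11).
  Combine with x ≡ 3 (mod 13): since gcd(11, 13) = 1, we get a unique residue mod 143.
    Write x = 9 + 11·t and substitute into x ≡ 3 (mod 13): 11·t ≡ 3 − 9 = -6 (mod 13).
    Reduce coefficients mod 13: 11·t ≡ 7 (mod 13).
    The inverse of 11 mod 13 is 6 (since 11·6 = 66 = 5·13 + 1), so t ≡ 6·7 = 42 ≡ 3 (mod 13).
    Then x = 9 + 11·3 = 42, valid modulo lcm(11, 13) = 143: x ≡ 42 (mod 143).
  Combine with x ≡ 3 (mod 4): since gcd(143, 4) = 1, we get a unique residue mod 572.
    Write x = 42 + 143·t and substitute into x ≡ 3 (mod 4): 143·t ≡ 3 − 42 = -39 (mod 4).
    Reduce coefficients mod 4: 3·t ≡ 1 (mod 4).
    The inverse of 3 mod 4 is 3 (since 3·3 = 9 = 2·4 + 1), so t ≡ 3·1 = 3 ≡ 3 (mod 4).
    Then x = 42 + 143·3 = 471, valid modulo lcm(143, 4) = 572: x ≡ 471 (mod 572).
Verify: 471 mod 11 = 9 ✓, 471 mod 13 = 3 ✓, 471 mod 4 = 3 ✓.

x ≡ 471 (mod 572).


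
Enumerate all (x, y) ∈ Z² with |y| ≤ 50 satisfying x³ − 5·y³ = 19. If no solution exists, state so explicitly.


The equation is x³ - 5y³ = 19. For fixed y, x³ = 5·y³ + 19, so a solution requires the RHS to be a perfect cube.
Strategy: iterate y from -50 to 50, compute RHS = 5·y³ + 19, and check whether it is a (positive or negative) perfect cube.
Check small values of y:
  y = 0: RHS = 19 is not a perfect cube.
  y = 1: RHS = 24 is not a perfect cube.
  y = -1: RHS = 14 is not a perfect cube.
  y = 2: RHS = 59 is not a perfect cube.
  y = -2: RHS = -21 is not a perfect cube.
  y = 3: RHS = 154 is not a perfect cube.
  y = -3: RHS = -116 is not a perfect cube.
Continuing the search up to |y| = 50 finds no solutions either.
No (x, y) in the scanned range satisfies the equation.

No integer solutions with |y| ≤ 50.


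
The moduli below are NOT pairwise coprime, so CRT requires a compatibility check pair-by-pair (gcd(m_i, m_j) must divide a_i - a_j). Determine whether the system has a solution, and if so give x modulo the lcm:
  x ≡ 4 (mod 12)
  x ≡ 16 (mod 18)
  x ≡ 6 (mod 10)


Moduli 12, 18, 10 are not pairwise coprime, so CRT works modulo lcm(m_i) when all pairwise compatibility conditions hold.
Pairwise compatibility: gcd(m_i, m_j) must divide a_i - a_j for every pair.
Merge one congruence at a time:
  Start: x ≡ 4 (mod 12).
  Combine with x ≡ 16 (mod 18): gcd(12, 18) = 6; 16 - 4 = 12, which IS divisible by 6, so compatible.
    Write x = 4 + 12·t and substitute into x ≡ 16 (mod 18): 12·t ≡ 16 − 4 = 12 (mod 18).
    Divide the congruence (and modulus) by g = 6: 2·t ≡ 2 (mod 3).
    The inverse of 2 mod 3 is 2 (since 2·2 = 4 = 1·3 + 1), so t ≡ 2·2 = 4 ≡ 1 (mod 3).
    Then x = 4 + 12·1 = 16, valid modulo lcm(12, 18) = 36: x ≡ 16 (mod 36).
  Combine with x ≡ 6 (mod 10): gcd(36, 10) = 2; 6 - 16 = -10, which IS divisible by 2, so compatible.
    Write x = 16 + 36·t and substitute into x ≡ 6 (mod 10): 36·t ≡ 6 − 16 = -10 (mod 10).
    Divide the congruence (and modulus) by g = 2: 18·t ≡ -5 (mod 5).
    Reduce coefficients mod 5: 3·t ≡ 0 (mod 5).
    The inverse of 3 mod 5 is 2 (since 3·2 = 6 = 1·5 + 1), so t ≡ 2·0 = 0 ≡ 0 (mod 5).
    Then x = 16 + 36·0 = 16, valid modulo lcm(36, 10) = 180: x ≡ 16 (mod 180).
Verify: 16 mod 12 = 4, 16 mod 18 = 16, 16 mod 10 = 6.

x ≡ 16 (mod 180).


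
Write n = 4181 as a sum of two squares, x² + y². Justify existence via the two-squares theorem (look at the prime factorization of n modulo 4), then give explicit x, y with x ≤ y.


Step 1: Factor n = 4181 = 37 · 113.
Step 2: Check the mod-4 condition on each prime factor: 37 ≡ 1 (mod 4), exponent 1; 113 ≡ 1 (mod 4), exponent 1.
All primes ≡ 3 (mod 4) appear to even exponent (or don't appear), so by the two-squares theorem n IS expressible as a sum of two squares.
Step 3: Build a representation. Here n = 37 · 113 is a product of primes ≡ 1 (mod 4). Each prime p ≡ 1 (mod 4) is itself a sum of two squares; find a² by testing p − a² for a perfect square:
  37: 37 − 1² = 36 = 6² ⇒ 37 = 1² + 6².
  113: 113 − 1² = 112, 113 − 2² = 109, 113 − 3² = 104, 113 − 4² = 97, 113 − 5² = 88, 113 − 6² = 77, 113 − 7² = 64 = 8² ⇒ 113 = 7² + 8².
  Combine using the Brahmagupta–Fibonacci identity (a² + b²)(c² + d²) = (ac − bd)² + (ad + bc)² = (ac + bd)² + (ad − bc)²:
  37 · 113 = 4181: from (1² + 6²)(7² + 8²), take (1·7 − 6·8, 1·8 + 6·7) = (7 − 48, 8 + 42) = (-41, 50); dropping signs (only squares matter) gives (41, 50); check 41² + 50² = 1681 + 2500 = 4181 ✓.
Step 4: Order so x ≤ y and verify: 41² + 50² = 1681 + 2500 = 4181 = n. ✓

n = 4181 = 41² + 50² (one valid representation with x ≤ y).


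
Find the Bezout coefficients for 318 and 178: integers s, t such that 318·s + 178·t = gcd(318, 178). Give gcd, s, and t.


Euclidean algorithm on (318, 178) — divide until remainder is 0:
  318 = 1 · 178 + 140
  178 = 1 · 140 + 38
  140 = 3 · 38 + 26
  38 = 1 · 26 + 12
  26 = 2 · 12 + 2
  12 = 6 · 2 + 0
gcd(318, 178) = 2.
Track Bezout coefficients alongside the remainders: start with r₀ = 318 = a·1 + b·0 (s = 1, t = 0) and r₁ = 178 = a·0 + b·1 (s = 0, t = 1); each new remainder r_{k+1} = r_{k-1} − q_k·r_k inherits s_{k+1} = s_{k-1} − q_k·s_k, t_{k+1} = t_{k-1} − q_k·t_k, so r_k = a·s_k + b·t_k at every step:
  q = 1: r = 140, s = 1 − 1·0 = 1, t = 0 − 1·1 = -1  (check: 318·1 + 178·(-1) = 140)
  q = 1: r = 38, s = 0 − 1·1 = -1, t = 1 − 1·(-1) = 2  (check: 318·(-1) + 178·2 = 38)
  q = 3: r = 26, s = 1 − 3·(-1) = 4, t = -1 − 3·2 = -7  (check: 318·4 + 178·(-7) = 26)
  q = 1: r = 12, s = -1 − 1·4 = -5, t = 2 − 1·(-7) = 9  (check: 318·(-5) + 178·9 = 12)
  q = 2: r = 2, s = 4 − 2·(-5) = 14, t = -7 − 2·9 = -25  (check: 318·14 + 178·(-25) = 2)
The row with r = 2 (the gcd) gives the Bezout coefficients s = 14, t = -25.
Result: 318 · (14) + 178 · (-25) = 2.

gcd(318, 178) = 2; s = 14, t = -25 (check: 318·14 + 178·(-25) = 2).
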